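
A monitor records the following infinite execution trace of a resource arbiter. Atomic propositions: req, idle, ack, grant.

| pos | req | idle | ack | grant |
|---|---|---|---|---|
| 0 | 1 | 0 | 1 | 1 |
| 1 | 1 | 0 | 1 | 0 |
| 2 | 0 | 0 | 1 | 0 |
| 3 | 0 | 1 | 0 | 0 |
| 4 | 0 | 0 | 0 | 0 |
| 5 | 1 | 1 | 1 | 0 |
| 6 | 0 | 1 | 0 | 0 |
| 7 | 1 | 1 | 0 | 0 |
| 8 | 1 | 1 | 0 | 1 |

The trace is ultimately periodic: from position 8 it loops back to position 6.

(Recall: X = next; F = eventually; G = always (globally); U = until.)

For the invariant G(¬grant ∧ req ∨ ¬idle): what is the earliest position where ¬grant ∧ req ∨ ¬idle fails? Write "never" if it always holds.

3

Check ¬grant ∧ req ∨ ¬idle at each position in order: 0 ✓, 1 ✓, 2 ✓.
At position 3 the labels are {idle}, so ¬grant ∧ req ∨ ¬idle is false there. This is the first violation.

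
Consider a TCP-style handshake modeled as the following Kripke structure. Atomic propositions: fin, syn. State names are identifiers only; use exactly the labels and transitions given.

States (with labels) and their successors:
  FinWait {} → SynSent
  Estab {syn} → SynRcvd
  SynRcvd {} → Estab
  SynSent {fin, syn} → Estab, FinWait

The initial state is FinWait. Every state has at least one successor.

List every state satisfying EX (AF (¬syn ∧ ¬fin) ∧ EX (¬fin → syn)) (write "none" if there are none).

States satisfying AF (¬syn ∧ ¬fin) ∧ EX (¬fin → syn): {FinWait, SynRcvd, SynSent}.
States satisfying EX (AF (¬syn ∧ ¬fin) ∧ EX (¬fin → syn)): {FinWait, Estab, SynSent}.

{FinWait, Estab, SynSent}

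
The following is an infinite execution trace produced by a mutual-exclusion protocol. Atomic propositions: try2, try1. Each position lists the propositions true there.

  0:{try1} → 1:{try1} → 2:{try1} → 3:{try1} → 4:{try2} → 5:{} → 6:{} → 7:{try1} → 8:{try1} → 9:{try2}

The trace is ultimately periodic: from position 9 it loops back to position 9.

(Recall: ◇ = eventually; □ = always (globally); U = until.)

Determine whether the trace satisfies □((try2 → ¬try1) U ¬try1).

(try2 → ¬try1) U ¬try1 holds at every position 0..9, and those are all positions ever visited, so □((try2 → ¬try1) U ¬try1) holds.

Holds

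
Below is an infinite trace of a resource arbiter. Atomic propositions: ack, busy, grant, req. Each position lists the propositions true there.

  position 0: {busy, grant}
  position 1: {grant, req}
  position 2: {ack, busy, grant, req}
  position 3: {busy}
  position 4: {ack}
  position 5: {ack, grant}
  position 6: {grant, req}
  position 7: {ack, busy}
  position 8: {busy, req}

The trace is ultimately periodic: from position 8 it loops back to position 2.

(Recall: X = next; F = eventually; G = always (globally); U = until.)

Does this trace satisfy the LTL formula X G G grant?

The position after 0 is 1; G G grant is false there.

Does not hold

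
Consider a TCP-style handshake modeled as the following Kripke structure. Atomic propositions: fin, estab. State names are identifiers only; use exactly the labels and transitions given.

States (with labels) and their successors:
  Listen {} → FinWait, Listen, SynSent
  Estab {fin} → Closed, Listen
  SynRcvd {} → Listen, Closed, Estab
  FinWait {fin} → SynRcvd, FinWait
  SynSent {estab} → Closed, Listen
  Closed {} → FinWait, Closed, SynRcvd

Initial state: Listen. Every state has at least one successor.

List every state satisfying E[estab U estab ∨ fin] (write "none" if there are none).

{Estab, FinWait, SynSent}

States satisfying estab: {SynSent}.
States satisfying estab ∨ fin: {Estab, FinWait, SynSent}.
States satisfying E[estab U estab ∨ fin]: {Estab, FinWait, SynSent}.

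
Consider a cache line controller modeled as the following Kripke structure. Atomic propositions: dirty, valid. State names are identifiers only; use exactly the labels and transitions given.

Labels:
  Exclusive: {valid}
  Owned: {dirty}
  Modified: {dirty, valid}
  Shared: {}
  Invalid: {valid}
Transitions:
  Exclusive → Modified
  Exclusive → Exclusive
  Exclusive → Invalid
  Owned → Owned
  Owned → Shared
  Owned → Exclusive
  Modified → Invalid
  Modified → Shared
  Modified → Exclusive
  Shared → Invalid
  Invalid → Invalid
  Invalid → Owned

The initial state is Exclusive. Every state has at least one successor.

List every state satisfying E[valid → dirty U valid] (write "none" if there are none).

{Exclusive, Owned, Modified, Shared, Invalid}

States satisfying valid → dirty: {Owned, Modified, Shared}.
States satisfying valid: {Exclusive, Modified, Invalid}.
States satisfying E[valid → dirty U valid]: {Exclusive, Owned, Modified, Shared, Invalid}.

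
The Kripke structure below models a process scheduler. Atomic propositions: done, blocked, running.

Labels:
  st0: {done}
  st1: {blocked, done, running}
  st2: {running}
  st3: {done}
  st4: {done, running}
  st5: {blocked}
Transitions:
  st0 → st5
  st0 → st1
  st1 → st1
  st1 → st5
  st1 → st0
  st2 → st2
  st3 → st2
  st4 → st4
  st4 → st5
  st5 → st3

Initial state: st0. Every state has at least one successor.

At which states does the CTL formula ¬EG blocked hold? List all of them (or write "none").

States satisfying blocked: {st1, st5}.
States satisfying EG blocked: {st1}.
States satisfying ¬EG blocked: {st0, st2, st3, st4, st5}.

{st0, st2, st3, st4, st5}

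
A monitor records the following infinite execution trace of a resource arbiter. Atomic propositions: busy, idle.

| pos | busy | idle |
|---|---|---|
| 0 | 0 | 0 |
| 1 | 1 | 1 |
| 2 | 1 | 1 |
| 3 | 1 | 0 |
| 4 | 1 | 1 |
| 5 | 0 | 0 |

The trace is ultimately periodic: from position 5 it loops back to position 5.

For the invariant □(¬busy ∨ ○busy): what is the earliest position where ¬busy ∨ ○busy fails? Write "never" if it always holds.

Check ¬busy ∨ ○busy at each position in order: 0 ✓, 1 ✓, 2 ✓, 3 ✓.
At position 4 the labels are {busy, idle} and the next position 5 has {}, so ¬busy ∨ ○busy is false there. This is the first violation.

4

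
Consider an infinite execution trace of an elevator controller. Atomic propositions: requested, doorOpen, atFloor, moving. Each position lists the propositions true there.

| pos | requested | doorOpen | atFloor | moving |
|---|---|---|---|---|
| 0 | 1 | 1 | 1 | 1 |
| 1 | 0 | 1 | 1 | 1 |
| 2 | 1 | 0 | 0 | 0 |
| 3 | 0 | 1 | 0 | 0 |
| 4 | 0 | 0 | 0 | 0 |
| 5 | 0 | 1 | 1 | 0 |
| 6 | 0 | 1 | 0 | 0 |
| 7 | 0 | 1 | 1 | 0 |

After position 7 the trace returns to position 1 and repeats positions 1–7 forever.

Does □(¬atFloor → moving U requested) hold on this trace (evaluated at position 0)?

¬atFloor → moving U requested must hold at every position from 0 onward. It fails at position 3, so □(¬atFloor → moving U requested) is false.
Positions where ¬atFloor holds: 2, 3, 4, 6.
Check moving U requested at each: 2→ok, 3→fails, 4→fails, 6→fails.

No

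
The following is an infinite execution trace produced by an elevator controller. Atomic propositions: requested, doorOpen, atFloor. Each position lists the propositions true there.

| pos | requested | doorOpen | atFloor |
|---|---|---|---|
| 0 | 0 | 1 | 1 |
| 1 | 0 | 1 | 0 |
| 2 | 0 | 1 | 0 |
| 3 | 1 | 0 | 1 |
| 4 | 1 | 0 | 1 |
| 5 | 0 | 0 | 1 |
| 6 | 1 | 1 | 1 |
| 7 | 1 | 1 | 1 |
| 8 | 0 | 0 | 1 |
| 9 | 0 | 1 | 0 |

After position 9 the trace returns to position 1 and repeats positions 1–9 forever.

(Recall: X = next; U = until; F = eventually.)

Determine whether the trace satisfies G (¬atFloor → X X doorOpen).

Does not hold

¬atFloor → X X doorOpen must hold at every position from 0 onward. It fails at position 1, so G (¬atFloor → X X doorOpen) is false.
Positions where ¬atFloor holds: 1, 2, 9.
Check X X doorOpen at each: 1→fails, 2→fails, 9→ok.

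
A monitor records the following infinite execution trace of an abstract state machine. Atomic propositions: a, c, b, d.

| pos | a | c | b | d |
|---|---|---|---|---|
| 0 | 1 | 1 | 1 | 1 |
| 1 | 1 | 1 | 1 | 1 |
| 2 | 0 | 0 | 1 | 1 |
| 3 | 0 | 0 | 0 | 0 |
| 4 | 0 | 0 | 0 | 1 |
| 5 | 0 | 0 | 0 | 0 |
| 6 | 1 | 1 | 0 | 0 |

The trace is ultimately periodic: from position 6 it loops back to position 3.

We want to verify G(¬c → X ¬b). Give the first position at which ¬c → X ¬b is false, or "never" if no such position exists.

never

¬c → X ¬b holds at every position 0..6, and those are all the positions the trace ever visits, so the invariant G(¬c → X ¬b) is never violated.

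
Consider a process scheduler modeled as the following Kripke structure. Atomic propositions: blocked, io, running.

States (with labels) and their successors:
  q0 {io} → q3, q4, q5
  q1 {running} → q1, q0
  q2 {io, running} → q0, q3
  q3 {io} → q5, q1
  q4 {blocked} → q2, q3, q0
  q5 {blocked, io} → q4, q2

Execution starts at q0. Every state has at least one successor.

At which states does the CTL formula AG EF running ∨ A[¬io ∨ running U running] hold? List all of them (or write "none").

States satisfying EF running: {q0, q1, q2, q3, q4, q5}.
States satisfying AG EF running: {q0, q1, q2, q3, q4, q5}.
States satisfying ¬io ∨ running: {q1, q2, q4}.
States satisfying running: {q1, q2}.
States satisfying A[¬io ∨ running U running]: {q1, q2}.
States satisfying AG EF running ∨ A[¬io ∨ running U running]: {q0, q1, q2, q3, q4, q5}.

{q0, q1, q2, q3, q4, q5}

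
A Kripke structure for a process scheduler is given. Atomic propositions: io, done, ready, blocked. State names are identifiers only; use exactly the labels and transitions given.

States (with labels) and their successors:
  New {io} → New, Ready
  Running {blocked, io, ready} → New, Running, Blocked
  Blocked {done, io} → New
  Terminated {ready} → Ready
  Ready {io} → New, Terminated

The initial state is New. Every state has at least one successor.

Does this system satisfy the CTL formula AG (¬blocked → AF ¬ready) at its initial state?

States satisfying ¬blocked → AF ¬ready: {New, Running, Blocked, Terminated, Ready}.
States satisfying AG (¬blocked → AF ¬ready): {New, Running, Blocked, Terminated, Ready}.
Every state reachable from New satisfies ¬blocked → AF ¬ready.
New ∈ Sat(AG (¬blocked → AF ¬ready)).

Yes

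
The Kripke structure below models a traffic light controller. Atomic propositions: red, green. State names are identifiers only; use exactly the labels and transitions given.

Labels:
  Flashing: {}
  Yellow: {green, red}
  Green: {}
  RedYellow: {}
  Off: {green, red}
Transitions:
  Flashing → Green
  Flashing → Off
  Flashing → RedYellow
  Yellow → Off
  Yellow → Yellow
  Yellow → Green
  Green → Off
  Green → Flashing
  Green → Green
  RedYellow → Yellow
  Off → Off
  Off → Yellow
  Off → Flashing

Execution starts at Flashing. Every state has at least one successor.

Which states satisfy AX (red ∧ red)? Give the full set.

{RedYellow}

States satisfying red ∧ red: {Yellow, Off}.
States satisfying AX (red ∧ red): {RedYellow}.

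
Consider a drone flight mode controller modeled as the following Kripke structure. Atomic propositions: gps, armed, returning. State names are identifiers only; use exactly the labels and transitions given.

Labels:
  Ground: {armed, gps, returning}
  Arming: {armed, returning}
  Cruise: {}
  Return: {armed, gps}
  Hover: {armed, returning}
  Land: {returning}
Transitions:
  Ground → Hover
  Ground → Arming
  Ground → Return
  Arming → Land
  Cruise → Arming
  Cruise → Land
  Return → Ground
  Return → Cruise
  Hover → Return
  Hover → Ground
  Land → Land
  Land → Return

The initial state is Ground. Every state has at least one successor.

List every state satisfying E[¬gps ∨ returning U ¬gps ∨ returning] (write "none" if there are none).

{Ground, Arming, Cruise, Hover, Land}

States satisfying ¬gps ∨ returning: {Ground, Arming, Cruise, Hover, Land}.
States satisfying E[¬gps ∨ returning U ¬gps ∨ returning]: {Ground, Arming, Cruise, Hover, Land}.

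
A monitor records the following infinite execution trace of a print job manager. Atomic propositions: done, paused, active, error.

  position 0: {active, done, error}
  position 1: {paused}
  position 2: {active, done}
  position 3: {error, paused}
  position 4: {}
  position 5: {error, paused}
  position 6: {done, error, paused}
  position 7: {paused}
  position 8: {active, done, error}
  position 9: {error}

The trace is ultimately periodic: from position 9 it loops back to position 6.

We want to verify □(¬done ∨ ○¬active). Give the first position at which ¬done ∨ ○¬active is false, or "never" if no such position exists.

¬done ∨ ○¬active holds at every position 0..9, and those are all the positions the trace ever visits, so the invariant □(¬done ∨ ○¬active) is never violated.

never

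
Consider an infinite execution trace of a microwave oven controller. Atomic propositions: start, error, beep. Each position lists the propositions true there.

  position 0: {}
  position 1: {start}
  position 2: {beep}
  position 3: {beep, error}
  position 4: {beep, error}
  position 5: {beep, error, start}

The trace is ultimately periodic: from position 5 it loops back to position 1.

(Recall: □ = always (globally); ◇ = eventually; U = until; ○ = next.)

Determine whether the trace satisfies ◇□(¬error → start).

□(¬error → start) is false at every position 0..5, so it never becomes true and ◇□(¬error → start) fails.

Violated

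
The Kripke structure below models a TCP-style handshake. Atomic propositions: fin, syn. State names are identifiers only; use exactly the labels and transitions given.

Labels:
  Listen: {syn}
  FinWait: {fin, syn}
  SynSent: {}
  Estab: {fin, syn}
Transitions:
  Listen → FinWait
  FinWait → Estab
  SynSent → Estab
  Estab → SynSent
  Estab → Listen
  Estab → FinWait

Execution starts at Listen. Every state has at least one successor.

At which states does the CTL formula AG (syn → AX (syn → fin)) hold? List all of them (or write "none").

States satisfying syn → AX (syn → fin): {Listen, FinWait, SynSent}.
States satisfying AG (syn → AX (syn → fin)): ∅.

none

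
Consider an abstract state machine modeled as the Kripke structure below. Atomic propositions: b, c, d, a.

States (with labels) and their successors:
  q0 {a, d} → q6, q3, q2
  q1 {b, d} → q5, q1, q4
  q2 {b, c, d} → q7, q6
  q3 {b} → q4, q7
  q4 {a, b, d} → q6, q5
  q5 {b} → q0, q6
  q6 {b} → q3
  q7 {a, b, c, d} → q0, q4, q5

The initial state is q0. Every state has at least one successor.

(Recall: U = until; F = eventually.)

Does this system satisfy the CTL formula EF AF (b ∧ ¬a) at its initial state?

States satisfying AF (b ∧ ¬a): {q0, q1, q2, q3, q4, q5, q6, q7}.
States satisfying EF AF (b ∧ ¬a): {q0, q1, q2, q3, q4, q5, q6, q7}.
Some path from q0 reaches a state where AF (b ∧ ¬a) holds.
q0 ∈ Sat(EF AF (b ∧ ¬a)).

Satisfied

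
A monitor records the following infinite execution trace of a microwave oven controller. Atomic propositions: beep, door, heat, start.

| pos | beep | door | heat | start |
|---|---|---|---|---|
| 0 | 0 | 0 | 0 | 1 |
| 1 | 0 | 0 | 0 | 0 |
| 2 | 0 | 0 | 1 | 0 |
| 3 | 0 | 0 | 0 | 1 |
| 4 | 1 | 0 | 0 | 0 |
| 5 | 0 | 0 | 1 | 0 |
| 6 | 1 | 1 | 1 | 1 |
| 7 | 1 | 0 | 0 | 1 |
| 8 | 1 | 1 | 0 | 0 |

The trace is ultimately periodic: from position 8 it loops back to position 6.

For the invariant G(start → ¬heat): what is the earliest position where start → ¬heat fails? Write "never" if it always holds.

Check start → ¬heat at each position in order: 0 ✓, 1 ✓, 2 ✓, 3 ✓, 4 ✓, 5 ✓.
At position 6 the labels are {beep, door, heat, start}, so start → ¬heat is false there. This is the first violation.

6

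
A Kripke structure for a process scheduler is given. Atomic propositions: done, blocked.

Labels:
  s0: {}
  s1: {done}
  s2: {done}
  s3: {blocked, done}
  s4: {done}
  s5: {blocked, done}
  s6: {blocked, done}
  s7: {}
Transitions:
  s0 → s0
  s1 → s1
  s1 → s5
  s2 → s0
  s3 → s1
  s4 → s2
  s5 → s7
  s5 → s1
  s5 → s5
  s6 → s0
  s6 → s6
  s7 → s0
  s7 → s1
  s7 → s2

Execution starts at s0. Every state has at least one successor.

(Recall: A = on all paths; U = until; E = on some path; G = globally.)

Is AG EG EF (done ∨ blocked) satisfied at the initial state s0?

States satisfying EG EF (done ∨ blocked): {s1, s3, s5, s6, s7}.
States satisfying AG EG EF (done ∨ blocked): ∅.
s0 is reachable from s0 and violates EG EF (done ∨ blocked), so AG fails at s0.
s0 ∉ Sat(AG EG EF (done ∨ blocked)).

Does not hold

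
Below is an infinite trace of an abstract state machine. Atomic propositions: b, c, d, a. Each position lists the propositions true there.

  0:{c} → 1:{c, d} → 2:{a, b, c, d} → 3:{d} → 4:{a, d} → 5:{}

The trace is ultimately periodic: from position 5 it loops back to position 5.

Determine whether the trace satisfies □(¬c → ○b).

¬c → ○b must hold at every position from 0 onward. It fails at position 3, so □(¬c → ○b) is false.
Positions where ¬c holds: 3, 4, 5.
Check ○b at each: 3→fails, 4→fails, 5→fails.

No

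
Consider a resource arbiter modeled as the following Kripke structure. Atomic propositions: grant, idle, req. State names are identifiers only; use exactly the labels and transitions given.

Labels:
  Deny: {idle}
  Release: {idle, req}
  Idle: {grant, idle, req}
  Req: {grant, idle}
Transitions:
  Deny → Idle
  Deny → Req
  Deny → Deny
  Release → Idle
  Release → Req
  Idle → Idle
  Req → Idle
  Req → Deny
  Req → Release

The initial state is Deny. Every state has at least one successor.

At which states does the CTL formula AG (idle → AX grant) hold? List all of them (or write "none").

States satisfying idle → AX grant: {Release, Idle}.
States satisfying AG (idle → AX grant): {Idle}.

{Idle}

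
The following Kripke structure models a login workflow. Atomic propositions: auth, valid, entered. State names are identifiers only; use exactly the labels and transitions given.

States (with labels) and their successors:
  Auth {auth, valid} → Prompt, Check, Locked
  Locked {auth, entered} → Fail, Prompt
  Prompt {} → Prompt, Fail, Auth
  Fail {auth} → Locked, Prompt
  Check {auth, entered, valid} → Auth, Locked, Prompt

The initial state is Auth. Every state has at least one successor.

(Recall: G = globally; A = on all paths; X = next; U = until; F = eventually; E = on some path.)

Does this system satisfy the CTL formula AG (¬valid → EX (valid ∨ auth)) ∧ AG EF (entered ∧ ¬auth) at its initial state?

States satisfying ¬valid → EX (valid ∨ auth): {Auth, Locked, Prompt, Fail, Check}.
States satisfying AG (¬valid → EX (valid ∨ auth)): {Auth, Locked, Prompt, Fail, Check}.
States satisfying EF (entered ∧ ¬auth): ∅.
States satisfying AG EF (entered ∧ ¬auth): ∅.
States satisfying AG (¬valid → EX (valid ∨ auth)) ∧ AG EF (entered ∧ ¬auth): ∅.
Auth ∉ Sat(AG (¬valid → EX (valid ∨ auth)) ∧ AG EF (entered ∧ ¬auth)).

No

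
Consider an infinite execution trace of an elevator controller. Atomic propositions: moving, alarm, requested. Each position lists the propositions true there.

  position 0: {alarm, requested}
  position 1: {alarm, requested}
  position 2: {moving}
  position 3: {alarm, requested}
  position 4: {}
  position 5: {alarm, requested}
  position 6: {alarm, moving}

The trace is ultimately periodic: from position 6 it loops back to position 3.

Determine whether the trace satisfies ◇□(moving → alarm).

Yes

□(moving → alarm) holds at position 3, which is reachable from 0, so ◇□(moving → alarm) holds.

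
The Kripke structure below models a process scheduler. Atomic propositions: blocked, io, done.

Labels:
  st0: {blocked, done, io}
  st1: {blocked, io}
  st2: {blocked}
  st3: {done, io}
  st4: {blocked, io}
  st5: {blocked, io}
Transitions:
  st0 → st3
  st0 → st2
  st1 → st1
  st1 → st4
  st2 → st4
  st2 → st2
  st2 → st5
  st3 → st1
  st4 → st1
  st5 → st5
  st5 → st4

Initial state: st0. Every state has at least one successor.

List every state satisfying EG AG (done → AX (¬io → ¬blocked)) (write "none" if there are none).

{st1, st2, st3, st4, st5}

States satisfying AG (done → AX (¬io → ¬blocked)): {st1, st2, st3, st4, st5}.
States satisfying EG AG (done → AX (¬io → ¬blocked)): {st1, st2, st3, st4, st5}.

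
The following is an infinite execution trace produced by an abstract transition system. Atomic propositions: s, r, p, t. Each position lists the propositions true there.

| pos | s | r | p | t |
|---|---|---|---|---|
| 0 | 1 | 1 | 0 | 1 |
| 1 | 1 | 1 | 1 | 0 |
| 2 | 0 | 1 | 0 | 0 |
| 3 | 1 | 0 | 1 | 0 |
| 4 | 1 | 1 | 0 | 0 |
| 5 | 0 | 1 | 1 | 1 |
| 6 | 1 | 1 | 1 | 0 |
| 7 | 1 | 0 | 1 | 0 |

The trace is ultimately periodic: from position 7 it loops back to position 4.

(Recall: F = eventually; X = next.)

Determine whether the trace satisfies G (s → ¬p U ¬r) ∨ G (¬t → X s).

s → ¬p U ¬r must hold at every position from 0 onward. It fails at position 0, so G (s → ¬p U ¬r) is false.
Positions where s holds: 0, 1, 3, 4, 6, 7.
Check ¬p U ¬r at each: 0→fails, 1→fails, 3→ok, 4→fails, 6→fails, 7→ok.
¬t → X s must hold at every position from 0 onward. It fails at position 1, so G (¬t → X s) is false.
Positions where ¬t holds: 1, 2, 3, 4, 6, 7.
Check X s at each: 1→fails, 2→ok, 3→ok, 4→fails, 6→ok, 7→ok.
At position 0: G (s → ¬p U ¬r) is false; G (¬t → X s) is false; so G (s → ¬p U ¬r) ∨ G (¬t → X s) is false.

Does not hold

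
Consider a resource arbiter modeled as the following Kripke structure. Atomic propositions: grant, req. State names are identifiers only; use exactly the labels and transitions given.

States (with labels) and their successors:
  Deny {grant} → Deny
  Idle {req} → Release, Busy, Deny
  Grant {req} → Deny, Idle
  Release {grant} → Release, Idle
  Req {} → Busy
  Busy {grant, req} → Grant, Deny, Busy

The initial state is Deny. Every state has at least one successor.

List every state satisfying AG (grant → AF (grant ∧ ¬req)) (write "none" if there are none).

States satisfying grant → AF (grant ∧ ¬req): {Deny, Idle, Grant, Release, Req}.
States satisfying AG (grant → AF (grant ∧ ¬req)): {Deny}.

{Deny}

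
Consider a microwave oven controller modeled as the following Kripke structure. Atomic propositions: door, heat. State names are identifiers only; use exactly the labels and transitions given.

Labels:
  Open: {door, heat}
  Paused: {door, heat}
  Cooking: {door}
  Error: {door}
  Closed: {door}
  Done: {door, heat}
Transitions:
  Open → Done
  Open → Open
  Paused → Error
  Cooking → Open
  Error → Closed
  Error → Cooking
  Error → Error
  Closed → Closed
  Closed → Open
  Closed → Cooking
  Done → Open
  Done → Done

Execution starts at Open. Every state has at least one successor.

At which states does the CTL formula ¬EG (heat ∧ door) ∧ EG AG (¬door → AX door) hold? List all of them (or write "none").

States satisfying heat ∧ door: {Open, Paused, Done}.
States satisfying EG (heat ∧ door): {Open, Done}.
States satisfying ¬EG (heat ∧ door): {Paused, Cooking, Error, Closed}.
States satisfying AG (¬door → AX door): {Open, Paused, Cooking, Error, Closed, Done}.
States satisfying EG AG (¬door → AX door): {Open, Paused, Cooking, Error, Closed, Done}.
States satisfying ¬EG (heat ∧ door) ∧ EG AG (¬door → AX door): {Paused, Cooking, Error, Closed}.

{Paused, Cooking, Error, Closed}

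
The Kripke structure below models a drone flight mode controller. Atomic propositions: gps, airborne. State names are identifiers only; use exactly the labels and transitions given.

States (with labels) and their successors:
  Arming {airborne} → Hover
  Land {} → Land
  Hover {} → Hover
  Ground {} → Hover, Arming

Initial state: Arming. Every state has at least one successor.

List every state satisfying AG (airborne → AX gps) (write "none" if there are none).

{Land, Hover}

States satisfying airborne → AX gps: {Land, Hover, Ground}.
States satisfying AG (airborne → AX gps): {Land, Hover}.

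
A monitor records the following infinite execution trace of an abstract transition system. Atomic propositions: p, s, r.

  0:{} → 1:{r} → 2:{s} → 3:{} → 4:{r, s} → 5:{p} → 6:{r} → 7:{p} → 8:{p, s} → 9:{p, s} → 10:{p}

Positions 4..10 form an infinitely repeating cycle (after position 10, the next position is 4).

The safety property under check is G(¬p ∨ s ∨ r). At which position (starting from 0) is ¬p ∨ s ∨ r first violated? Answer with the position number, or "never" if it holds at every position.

5

Check ¬p ∨ s ∨ r at each position in order: 0 ✓, 1 ✓, 2 ✓, 3 ✓, 4 ✓.
At position 5 the labels are {p}, so ¬p ∨ s ∨ r is false there. This is the first violation.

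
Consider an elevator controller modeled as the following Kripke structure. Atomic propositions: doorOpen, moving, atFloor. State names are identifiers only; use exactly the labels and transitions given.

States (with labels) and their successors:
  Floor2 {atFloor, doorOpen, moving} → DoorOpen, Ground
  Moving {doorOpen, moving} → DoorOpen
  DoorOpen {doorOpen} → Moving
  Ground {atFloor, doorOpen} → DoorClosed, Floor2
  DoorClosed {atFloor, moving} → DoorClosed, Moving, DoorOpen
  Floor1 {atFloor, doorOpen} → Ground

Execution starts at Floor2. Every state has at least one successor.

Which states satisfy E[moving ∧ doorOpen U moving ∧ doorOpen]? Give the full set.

States satisfying moving ∧ doorOpen: {Floor2, Moving}.
States satisfying E[moving ∧ doorOpen U moving ∧ doorOpen]: {Floor2, Moving}.

{Floor2, Moving}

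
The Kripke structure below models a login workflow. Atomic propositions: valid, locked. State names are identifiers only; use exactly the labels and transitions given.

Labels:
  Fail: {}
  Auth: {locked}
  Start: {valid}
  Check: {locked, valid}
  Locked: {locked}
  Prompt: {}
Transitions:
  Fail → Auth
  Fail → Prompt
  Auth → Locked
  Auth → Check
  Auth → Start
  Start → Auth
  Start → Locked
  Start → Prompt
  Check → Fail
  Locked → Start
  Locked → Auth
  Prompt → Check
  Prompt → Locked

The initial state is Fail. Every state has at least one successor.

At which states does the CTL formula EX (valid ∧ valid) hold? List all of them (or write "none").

{Auth, Locked, Prompt}

States satisfying valid ∧ valid: {Start, Check}.
States satisfying EX (valid ∧ valid): {Auth, Locked, Prompt}.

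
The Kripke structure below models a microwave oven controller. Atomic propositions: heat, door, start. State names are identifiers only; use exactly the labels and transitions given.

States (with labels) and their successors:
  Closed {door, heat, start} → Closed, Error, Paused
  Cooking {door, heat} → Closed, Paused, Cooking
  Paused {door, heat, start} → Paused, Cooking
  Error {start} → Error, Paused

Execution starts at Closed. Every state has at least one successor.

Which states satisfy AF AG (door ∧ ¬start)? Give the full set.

none

States satisfying AG (door ∧ ¬start): ∅.
States satisfying AF AG (door ∧ ¬start): ∅.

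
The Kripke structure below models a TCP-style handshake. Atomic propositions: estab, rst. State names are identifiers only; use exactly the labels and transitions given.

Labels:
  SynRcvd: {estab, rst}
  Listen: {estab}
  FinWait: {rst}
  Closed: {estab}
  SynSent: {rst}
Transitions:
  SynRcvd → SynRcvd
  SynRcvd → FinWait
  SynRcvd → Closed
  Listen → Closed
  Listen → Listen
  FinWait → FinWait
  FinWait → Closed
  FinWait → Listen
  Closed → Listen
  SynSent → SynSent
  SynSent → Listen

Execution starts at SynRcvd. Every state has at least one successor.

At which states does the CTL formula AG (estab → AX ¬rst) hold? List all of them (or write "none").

{Listen, FinWait, Closed, SynSent}

States satisfying estab → AX ¬rst: {Listen, FinWait, Closed, SynSent}.
States satisfying AG (estab → AX ¬rst): {Listen, FinWait, Closed, SynSent}.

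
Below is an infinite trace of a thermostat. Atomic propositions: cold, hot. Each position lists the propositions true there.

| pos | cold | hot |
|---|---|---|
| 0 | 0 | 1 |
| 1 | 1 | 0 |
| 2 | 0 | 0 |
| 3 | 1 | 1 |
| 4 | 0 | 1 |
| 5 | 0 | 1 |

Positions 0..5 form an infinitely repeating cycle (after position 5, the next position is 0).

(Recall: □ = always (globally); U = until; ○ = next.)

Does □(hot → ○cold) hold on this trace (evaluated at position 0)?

No

hot → ○cold must hold at every position from 0 onward. It fails at position 3, so □(hot → ○cold) is false.
Positions where hot holds: 0, 3, 4, 5.
Check ○cold at each: 0→ok, 3→fails, 4→fails, 5→fails.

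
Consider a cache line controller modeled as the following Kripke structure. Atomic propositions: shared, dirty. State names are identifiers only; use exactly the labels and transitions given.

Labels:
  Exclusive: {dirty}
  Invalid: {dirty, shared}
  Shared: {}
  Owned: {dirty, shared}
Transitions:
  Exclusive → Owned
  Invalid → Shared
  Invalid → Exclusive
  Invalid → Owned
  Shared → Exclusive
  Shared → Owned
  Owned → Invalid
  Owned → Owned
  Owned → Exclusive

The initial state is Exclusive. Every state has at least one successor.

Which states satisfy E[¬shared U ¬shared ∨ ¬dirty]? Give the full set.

{Exclusive, Shared}

States satisfying ¬shared: {Exclusive, Shared}.
States satisfying ¬shared ∨ ¬dirty: {Exclusive, Shared}.
States satisfying E[¬shared U ¬shared ∨ ¬dirty]: {Exclusive, Shared}.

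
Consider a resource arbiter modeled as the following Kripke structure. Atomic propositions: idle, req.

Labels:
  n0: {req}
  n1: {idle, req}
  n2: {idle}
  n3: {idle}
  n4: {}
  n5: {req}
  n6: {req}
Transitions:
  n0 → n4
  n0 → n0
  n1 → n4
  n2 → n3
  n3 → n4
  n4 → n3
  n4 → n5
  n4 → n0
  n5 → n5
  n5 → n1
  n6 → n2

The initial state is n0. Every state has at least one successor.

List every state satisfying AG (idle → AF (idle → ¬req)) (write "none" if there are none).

{n0, n1, n2, n3, n4, n5, n6}

States satisfying idle → AF (idle → ¬req): {n0, n1, n2, n3, n4, n5, n6}.
States satisfying AG (idle → AF (idle → ¬req)): {n0, n1, n2, n3, n4, n5, n6}.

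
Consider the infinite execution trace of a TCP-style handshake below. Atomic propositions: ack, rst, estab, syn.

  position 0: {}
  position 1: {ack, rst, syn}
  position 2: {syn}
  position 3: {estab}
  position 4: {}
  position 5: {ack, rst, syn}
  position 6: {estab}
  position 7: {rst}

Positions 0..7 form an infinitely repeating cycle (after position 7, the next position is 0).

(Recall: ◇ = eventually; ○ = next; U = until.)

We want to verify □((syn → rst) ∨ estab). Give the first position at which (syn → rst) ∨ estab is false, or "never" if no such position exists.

2

Check (syn → rst) ∨ estab at each position in order: 0 ✓, 1 ✓.
At position 2 the labels are {syn}, so (syn → rst) ∨ estab is false there. This is the first violation.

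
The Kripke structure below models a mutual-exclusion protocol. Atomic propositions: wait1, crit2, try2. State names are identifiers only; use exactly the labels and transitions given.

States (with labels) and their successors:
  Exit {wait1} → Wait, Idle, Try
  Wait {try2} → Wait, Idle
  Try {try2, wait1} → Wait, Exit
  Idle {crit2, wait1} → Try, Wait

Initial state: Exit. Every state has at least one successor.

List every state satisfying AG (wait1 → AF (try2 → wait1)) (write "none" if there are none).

States satisfying wait1 → AF (try2 → wait1): {Exit, Wait, Try, Idle}.
States satisfying AG (wait1 → AF (try2 → wait1)): {Exit, Wait, Try, Idle}.

{Exit, Wait, Try, Idle}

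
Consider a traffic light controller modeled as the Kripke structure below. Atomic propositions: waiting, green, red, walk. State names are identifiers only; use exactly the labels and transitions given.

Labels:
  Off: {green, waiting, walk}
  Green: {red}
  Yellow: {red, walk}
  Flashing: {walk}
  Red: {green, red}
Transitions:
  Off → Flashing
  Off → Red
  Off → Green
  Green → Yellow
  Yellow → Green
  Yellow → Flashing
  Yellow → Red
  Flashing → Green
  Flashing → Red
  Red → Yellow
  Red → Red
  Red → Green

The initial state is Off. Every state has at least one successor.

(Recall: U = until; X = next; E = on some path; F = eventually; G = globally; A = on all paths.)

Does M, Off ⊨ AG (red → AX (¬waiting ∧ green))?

Does not hold

States satisfying red → AX (¬waiting ∧ green): {Off, Flashing}.
States satisfying AG (red → AX (¬waiting ∧ green)): ∅.
Green is reachable from Off and violates red → AX (¬waiting ∧ green), so AG fails at Off.
Off ∉ Sat(AG (red → AX (¬waiting ∧ green))).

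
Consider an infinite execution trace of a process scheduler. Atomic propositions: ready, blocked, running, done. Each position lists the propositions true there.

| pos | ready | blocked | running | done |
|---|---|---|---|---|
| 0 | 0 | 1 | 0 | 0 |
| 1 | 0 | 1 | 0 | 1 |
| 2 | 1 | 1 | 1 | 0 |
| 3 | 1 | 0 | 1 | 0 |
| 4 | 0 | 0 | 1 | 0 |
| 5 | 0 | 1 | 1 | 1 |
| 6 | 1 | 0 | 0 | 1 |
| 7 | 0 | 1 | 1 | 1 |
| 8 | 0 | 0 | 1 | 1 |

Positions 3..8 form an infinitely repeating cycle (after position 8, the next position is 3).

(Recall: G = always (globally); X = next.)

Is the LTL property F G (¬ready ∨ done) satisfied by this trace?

G (¬ready ∨ done) is false at every position 0..8, so it never becomes true and F G (¬ready ∨ done) fails.

Violated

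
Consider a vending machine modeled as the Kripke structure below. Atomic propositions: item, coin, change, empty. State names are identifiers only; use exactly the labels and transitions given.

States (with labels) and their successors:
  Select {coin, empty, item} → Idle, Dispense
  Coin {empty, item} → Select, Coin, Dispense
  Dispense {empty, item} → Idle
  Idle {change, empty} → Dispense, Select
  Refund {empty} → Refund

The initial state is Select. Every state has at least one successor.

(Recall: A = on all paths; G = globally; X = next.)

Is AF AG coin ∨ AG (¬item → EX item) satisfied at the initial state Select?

Yes

States satisfying AG coin: ∅.
States satisfying AF AG coin: ∅.
States satisfying ¬item → EX item: {Select, Coin, Dispense, Idle}.
States satisfying AG (¬item → EX item): {Select, Coin, Dispense, Idle}.
States satisfying AF AG coin ∨ AG (¬item → EX item): {Select, Coin, Dispense, Idle}.
Select ∈ Sat(AF AG coin ∨ AG (¬item → EX item)).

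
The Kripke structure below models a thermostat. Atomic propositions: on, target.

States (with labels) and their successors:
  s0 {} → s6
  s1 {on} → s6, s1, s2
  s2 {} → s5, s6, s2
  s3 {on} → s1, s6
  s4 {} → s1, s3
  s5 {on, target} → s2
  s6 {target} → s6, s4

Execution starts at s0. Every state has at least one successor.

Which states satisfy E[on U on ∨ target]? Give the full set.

States satisfying on: {s1, s3, s5}.
States satisfying on ∨ target: {s1, s3, s5, s6}.
States satisfying E[on U on ∨ target]: {s1, s3, s5, s6}.

{s1, s3, s5, s6}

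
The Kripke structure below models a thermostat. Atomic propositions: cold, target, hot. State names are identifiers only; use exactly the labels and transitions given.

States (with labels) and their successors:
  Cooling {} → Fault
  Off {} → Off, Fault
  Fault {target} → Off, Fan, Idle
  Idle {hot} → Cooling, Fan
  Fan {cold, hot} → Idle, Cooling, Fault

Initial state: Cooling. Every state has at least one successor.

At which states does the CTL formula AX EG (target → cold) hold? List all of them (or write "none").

States satisfying EG (target → cold): {Off, Idle, Fan}.
States satisfying AX EG (target → cold): {Fault}.

{Fault}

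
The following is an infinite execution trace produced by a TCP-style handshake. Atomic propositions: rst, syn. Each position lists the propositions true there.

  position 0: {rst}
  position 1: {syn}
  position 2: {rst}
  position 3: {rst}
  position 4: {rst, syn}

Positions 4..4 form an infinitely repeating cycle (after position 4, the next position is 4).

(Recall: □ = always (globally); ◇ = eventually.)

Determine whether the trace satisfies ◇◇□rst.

◇□rst holds at position 0, which is reachable from 0, so ◇◇□rst holds.

Yes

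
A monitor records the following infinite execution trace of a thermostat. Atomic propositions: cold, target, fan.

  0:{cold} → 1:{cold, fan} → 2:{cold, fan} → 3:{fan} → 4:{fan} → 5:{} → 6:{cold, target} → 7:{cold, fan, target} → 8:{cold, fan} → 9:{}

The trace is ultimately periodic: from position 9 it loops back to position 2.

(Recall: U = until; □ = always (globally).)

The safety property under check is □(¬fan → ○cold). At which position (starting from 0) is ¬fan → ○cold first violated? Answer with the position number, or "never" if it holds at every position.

¬fan → ○cold holds at every position 0..9, and those are all the positions the trace ever visits, so the invariant □(¬fan → ○cold) is never violated.

never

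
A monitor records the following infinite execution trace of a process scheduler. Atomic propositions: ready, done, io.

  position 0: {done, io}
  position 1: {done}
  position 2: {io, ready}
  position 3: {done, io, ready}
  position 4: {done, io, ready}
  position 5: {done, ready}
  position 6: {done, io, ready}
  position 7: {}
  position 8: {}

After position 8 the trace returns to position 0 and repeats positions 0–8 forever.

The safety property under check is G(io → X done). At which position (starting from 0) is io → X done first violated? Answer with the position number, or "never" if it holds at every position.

Check io → X done at each position in order: 0 ✓, 1 ✓, 2 ✓, 3 ✓, 4 ✓, 5 ✓.
At position 6 the labels are {done, io, ready} and the next position 7 has {}, so io → X done is false there. This is the first violation.

6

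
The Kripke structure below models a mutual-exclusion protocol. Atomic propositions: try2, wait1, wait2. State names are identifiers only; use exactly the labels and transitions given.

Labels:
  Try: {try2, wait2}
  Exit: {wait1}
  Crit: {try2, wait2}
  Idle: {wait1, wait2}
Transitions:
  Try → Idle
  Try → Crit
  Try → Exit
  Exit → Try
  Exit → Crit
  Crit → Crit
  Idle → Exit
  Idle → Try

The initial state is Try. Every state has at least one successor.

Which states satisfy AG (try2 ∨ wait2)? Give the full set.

{Crit}

States satisfying try2 ∨ wait2: {Try, Crit, Idle}.
States satisfying AG (try2 ∨ wait2): {Crit}.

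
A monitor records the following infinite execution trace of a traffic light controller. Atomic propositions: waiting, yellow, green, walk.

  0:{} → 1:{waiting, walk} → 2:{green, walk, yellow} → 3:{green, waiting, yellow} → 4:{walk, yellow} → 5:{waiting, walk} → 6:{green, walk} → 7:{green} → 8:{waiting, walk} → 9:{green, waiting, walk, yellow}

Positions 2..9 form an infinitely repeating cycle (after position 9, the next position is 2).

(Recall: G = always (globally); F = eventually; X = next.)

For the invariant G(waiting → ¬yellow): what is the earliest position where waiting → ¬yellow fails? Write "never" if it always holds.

Check waiting → ¬yellow at each position in order: 0 ✓, 1 ✓, 2 ✓.
At position 3 the labels are {green, waiting, yellow}, so waiting → ¬yellow is false there. This is the first violation.

3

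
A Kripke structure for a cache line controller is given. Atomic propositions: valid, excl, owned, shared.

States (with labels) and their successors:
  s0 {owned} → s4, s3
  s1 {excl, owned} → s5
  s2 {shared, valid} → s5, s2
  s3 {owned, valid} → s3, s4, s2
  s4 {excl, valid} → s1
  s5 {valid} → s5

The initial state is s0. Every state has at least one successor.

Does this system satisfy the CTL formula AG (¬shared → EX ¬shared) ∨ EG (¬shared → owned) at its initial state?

Yes

States satisfying ¬shared → EX ¬shared: {s0, s1, s2, s3, s4, s5}.
States satisfying AG (¬shared → EX ¬shared): {s0, s1, s2, s3, s4, s5}.
States satisfying ¬shared → owned: {s0, s1, s2, s3}.
States satisfying EG (¬shared → owned): {s0, s2, s3}.
States satisfying AG (¬shared → EX ¬shared) ∨ EG (¬shared → owned): {s0, s1, s2, s3, s4, s5}.
s0 ∈ Sat(AG (¬shared → EX ¬shared) ∨ EG (¬shared → owned)).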